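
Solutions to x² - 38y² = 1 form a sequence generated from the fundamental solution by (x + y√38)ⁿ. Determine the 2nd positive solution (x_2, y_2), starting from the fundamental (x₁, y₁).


Step 1: Find the fundamental solution (x₁, y₁) of x² - 38y² = 1.
  Expand √38 as a continued fraction. a₀ = ⌊√38⌋ = 6; iterate m_{k+1} = d_k·a_k − m_k, d_{k+1} = (38 − m_{k+1}²)/d_k, a_{k+1} = ⌊(a₀ + m_{k+1})/d_{k+1}⌋ (starting m₀ = 0, d₀ = 1), with convergents p_k = a_k·p_{k-1} + p_{k-2}, q_k = a_k·q_{k-1} + q_{k-2} (p₋₁ = 1, q₋₁ = 0):
  k = 0: a₀ = 6; p₀/q₀ = 6/1; p₀² − 38·q₀² = 36 − 38 = -2.
  k = 1: m = 6, d = 2, a = ⌊(6 + 6)/2⌋ = 6; p/q = (6·6 + 1)/(6·1 + 0) = 37/6; p² − 38·q² = 1369 − 1368 = 1.
  The first convergent with p² − 38·q² = 1 gives the fundamental solution (x₁, y₁) = (37, 6).
Step 2: Apply the recurrence (x_{n+1}, y_{n+1}) = (x₁x_n + 38y₁y_n, x₁y_n + y₁x_n) repeatedly.
  From (x_1, y_1) = (37, 6): x_2 = 37·37 + 38·6·6 = 2737; y_2 = 37·6 + 6·37 = 444.
Step 3: Verify x_2² - 38·y_2² = 7491169 - 7491168 = 1 (should be 1). ✓

(x_1, y_1) = (37, 6); (x_2, y_2) = (2737, 444).


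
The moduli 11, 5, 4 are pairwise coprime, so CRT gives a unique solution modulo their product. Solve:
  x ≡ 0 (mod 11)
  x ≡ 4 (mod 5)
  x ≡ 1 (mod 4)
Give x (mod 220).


Moduli 11, 5, 4 are pairwise coprime; by CRT there is a unique solution modulo M = 11 · 5 · 4 = 220.
Solve pairwise, accumulating the modulus:
  Start with x ≡ 0 (mod 11).
  Combine with x ≡ 4 (mod 5): since gcd(11, 5) = 1, we get a unique residue mod 55.
    Write x = 0 + 11·t and substitute into x ≡ 4 (mod 5): 11·t ≡ 4 − 0 = 4 (mod 5).
    Reduce coefficients mod 5: 1·t ≡ 4 (mod 5).
    So t ≡ 4 (mod 5).
    Then x = 0 + 11·4 = 44, valid modulo lcm(11, 5) = 55: x ≡ 44 (mod 55).
  Combine with x ≡ 1 (mod 4): since gcd(55, 4) = 1, we get a unique residue mod 220.
    Write x = 44 + 55·t and substitute into x ≡ 1 (mod 4): 55·t ≡ 1 − 44 = -43 (mod 4).
    Reduce coefficients mod 4: 3·t ≡ 1 (mod 4).
    The inverse of 3 mod 4 is 3 (since 3·3 = 9 = 2·4 + 1), so t ≡ 3·1 = 3 ≡ 3 (mod 4).
    Then x = 44 + 55·3 = 209, valid modulo lcm(55, 4) = 220: x ≡ 209 (mod 220).
Verify: 209 mod 11 = 0 ✓, 209 mod 5 = 4 ✓, 209 mod 4 = 1 ✓.

x ≡ 209 (mod 220).


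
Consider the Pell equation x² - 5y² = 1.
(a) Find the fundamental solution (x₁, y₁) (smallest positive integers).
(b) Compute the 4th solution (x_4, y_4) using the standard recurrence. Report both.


Step 1: Find the fundamental solution (x₁, y₁) of x² - 5y² = 1.
  Expand √5 as a continued fraction. a₀ = ⌊√5⌋ = 2; iterate m_{k+1} = d_k·a_k − m_k, d_{k+1} = (5 − m_{k+1}²)/d_k, a_{k+1} = ⌊(a₀ + m_{k+1})/d_{k+1}⌋ (starting m₀ = 0, d₀ = 1), with convergents p_k = a_k·p_{k-1} + p_{k-2}, q_k = a_k·q_{k-1} + q_{k-2} (p₋₁ = 1, q₋₁ = 0):
  k = 0: a₀ = 2; p₀/q₀ = 2/1; p₀² − 5·q₀² = 4 − 5 = -1.
  k = 1: m = 2, d = 1, a = ⌊(2 + 2)/1⌋ = 4; p/q = (4·2 + 1)/(4·1 + 0) = 9/4; p² − 5·q² = 81 − 80 = 1.
  The first convergent with p² − 5·q² = 1 gives the fundamental solution (x₁, y₁) = (9, 4).
Step 2: Apply the recurrence (x_{n+1}, y_{n+1}) = (x₁x_n + 5y₁y_n, x₁y_n + y₁x_n) repeatedly.
  From (x_1, y_1) = (9, 4): x_2 = 9·9 + 5·4·4 = 161; y_2 = 9·4 + 4·9 = 72.
  From (x_2, y_2) = (161, 72): x_3 = 9·161 + 5·4·72 = 2889; y_3 = 9·72 + 4·161 = 1292.
  From (x_3, y_3) = (2889, 1292): x_4 = 9·2889 + 5·4·1292 = 51841; y_4 = 9·1292 + 4·2889 = 23184.
Step 3: Verify x_4² - 5·y_4² = 2687489281 - 2687489280 = 1 (should be 1). ✓

(x_1, y_1) = (9, 4); (x_4, y_4) = (51841, 23184).


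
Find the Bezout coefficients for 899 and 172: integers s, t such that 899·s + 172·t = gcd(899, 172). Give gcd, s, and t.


Euclidean algorithm on (899, 172) — divide until remainder is 0:
  899 = 5 · 172 + 39
  172 = 4 · 39 + 16
  39 = 2 · 16 + 7
  16 = 2 · 7 + 2
  7 = 3 · 2 + 1
  2 = 2 · 1 + 0
gcd(899, 172) = 1.
Track Bezout coefficients alongside the remainders: start with r₀ = 899 = a·1 + b·0 (s = 1, t = 0) and r₁ = 172 = a·0 + b·1 (s = 0, t = 1); each new remainder r_{k+1} = r_{k-1} − q_k·r_k inherits s_{k+1} = s_{k-1} − q_k·s_k, t_{k+1} = t_{k-1} − q_k·t_k, so r_k = a·s_k + b·t_k at every step:
  q = 5: r = 39, s = 1 − 5·0 = 1, t = 0 − 5·1 = -5  (check: 899·1 + 172·(-5) = 39)
  q = 4: r = 16, s = 0 − 4·1 = -4, t = 1 − 4·(-5) = 21  (check: 899·(-4) + 172·21 = 16)
  q = 2: r = 7, s = 1 − 2·(-4) = 9, t = -5 − 2·21 = -47  (check: 899·9 + 172·(-47) = 7)
  q = 2: r = 2, s = -4 − 2·9 = -22, t = 21 − 2·(-47) = 115  (check: 899·(-22) + 172·115 = 2)
  q = 3: r = 1, s = 9 − 3·(-22) = 75, t = -47 − 3·115 = -392  (check: 899·75 + 172·(-392) = 1)
The row with r = 1 (the gcd) gives the Bezout coefficients s = 75, t = -392.
Result: 899 · (75) + 172 · (-392) = 1.

gcd(899, 172) = 1; s = 75, t = -392 (check: 899·75 + 172·(-392) = 1).


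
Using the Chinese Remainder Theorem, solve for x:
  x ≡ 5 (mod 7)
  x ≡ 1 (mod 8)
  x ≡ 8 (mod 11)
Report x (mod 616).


Moduli 7, 8, 11 are pairwise coprime; by CRT there is a unique solution modulo M = 7 · 8 · 11 = 616.
Solve pairwise, accumulating the modulus:
  Start with x ≡ 5 (mod 7).
  Combine with x ≡ 1 (mod 8): since gcd(7, 8) = 1, we get a unique residue mod 56.
    Write x = 5 + 7·t and substitute into x ≡ 1 (mod 8): 7·t ≡ 1 − 5 = -4 (mod 8).
    Reduce coefficients mod 8: 7·t ≡ 4 (mod 8).
    The inverse of 7 mod 8 is 7 (since 7·7 = 49 = 6·8 + 1), so t ≡ 7·4 = 28 ≡ 4 (mod 8).
    Then x = 5 + 7·4 = 33, valid modulo lcm(7, 8) = 56: x ≡ 33 (mod 56).
  Combine with x ≡ 8 (mod 11): since gcd(56, 11) = 1, we get a unique residue mod 616.
    Write x = 33 + 56·t and substitute into x ≡ 8 (mod 11): 56·t ≡ 8 − 33 = -25 (mod 11).
    Reduce coefficients mod 11: 1·t ≡ 8 (mod 11).
    So t ≡ 8 (mod 11).
    Then x = 33 + 56·8 = 481, valid modulo lcm(56, 11) = 616: x ≡ 481 (mod 616).
Verify: 481 mod 7 = 5 ✓, 481 mod 8 = 1 ✓, 481 mod 11 = 8 ✓.

x ≡ 481 (mod 616).


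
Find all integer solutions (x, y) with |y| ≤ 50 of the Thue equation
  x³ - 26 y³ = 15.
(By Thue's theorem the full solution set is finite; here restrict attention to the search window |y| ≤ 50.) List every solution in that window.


The equation is x³ - 26y³ = 15. For fixed y, x³ = 26·y³ + 15, so a solution requires the RHS to be a perfect cube.
Strategy: iterate y from -50 to 50, compute RHS = 26·y³ + 15, and check whether it is a (positive or negative) perfect cube.
Check small values of y:
  y = 0: RHS = 15 is not a perfect cube.
  y = 1: RHS = 41 is not a perfect cube.
  y = -1: RHS = -11 is not a perfect cube.
  y = 2: RHS = 223 is not a perfect cube.
  y = -2: RHS = -193 is not a perfect cube.
  y = 3: RHS = 717 is not a perfect cube.
  y = -3: RHS = -687 is not a perfect cube.
Continuing the search up to |y| = 50 finds no solutions either.
No (x, y) in the scanned range satisfies the equation.

No integer solutions with |y| ≤ 50.


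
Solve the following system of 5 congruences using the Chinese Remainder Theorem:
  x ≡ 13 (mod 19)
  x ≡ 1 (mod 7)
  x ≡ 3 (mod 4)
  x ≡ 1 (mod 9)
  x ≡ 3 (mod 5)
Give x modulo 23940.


Product of moduli M = 19 · 7 · 4 · 9 · 5 = 23940.
Merge one congruence at a time:
  Start: x ≡ 13 (mod 19).
  Combine with x ≡ 1 (mod 7); new modulus lcm = 133.
    Write x = 13 + 19·t and substitute into x ≡ 1 (mod 7): 19·t ≡ 1 − 13 = -12 (mod 7).
    Reduce coefficients mod 7: 5·t ≡ 2 (mod 7).
    The inverse of 5 mod 7 is 3 (since 5·3 = 15 = 2·7 + 1), so t ≡ 3·2 = 6 ≡ 6 (mod 7).
    Then x = 13 + 19·6 = 127, valid modulo lcm(19, 7) = 133: x ≡ 127 (mod 133).
  Combine with x ≡ 3 (mod 4); new modulus lcm = 532.
    Write x = 127 + 133·t and substitute into x ≡ 3 (mod 4): 133·t ≡ 3 − 127 = -124 (mod 4).
    Reduce coefficients mod 4: 1·t ≡ 0 (mod 4).
    So t ≡ 0 (mod 4).
    Then x = 127 + 133·0 = 127, valid modulo lcm(133, 4) = 532: x ≡ 127 (mod 532).
  Combine with x ≡ 1 (mod 9); new modulus lcm = 4788.
    Write x = 127 + 532·t and substitute into x ≡ 1 (mod 9): 532·t ≡ 1 − 127 = -126 (mod 9).
    Reduce coefficients mod 9: 1·t ≡ 0 (mod 9).
    So t ≡ 0 (mod 9).
    Then x = 127 + 532·0 = 127, valid modulo lcm(532, 9) = 4788: x ≡ 127 (mod 4788).
  Combine with x ≡ 3 (mod 5); new modulus lcm = 23940.
    Write x = 127 + 4788·t and substitute into x ≡ 3 (mod 5): 4788·t ≡ 3 − 127 = -124 (mod 5).
    Reduce coefficients mod 5: 3·t ≡ 1 (mod 5).
    The inverse of 3 mod 5 is 2 (since 3·2 = 6 = 1·5 + 1), so t ≡ 2·1 = 2 ≡ 2 (mod 5).
    Then x = 127 + 4788·2 = 9703, valid modulo lcm(4788, 5) = 23940: x ≡ 9703 (mod 23940).
Verify against each original: 9703 mod 19 = 13, 9703 mod 7 = 1, 9703 mod 4 = 3, 9703 mod 9 = 1, 9703 mod 5 = 3.

x ≡ 9703 (mod 23940).


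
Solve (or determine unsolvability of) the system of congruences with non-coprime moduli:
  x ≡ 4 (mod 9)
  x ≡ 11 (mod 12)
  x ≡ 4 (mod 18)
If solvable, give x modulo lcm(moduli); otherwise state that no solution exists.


Moduli 9, 12, 18 are not pairwise coprime, so CRT works modulo lcm(m_i) when all pairwise compatibility conditions hold.
Pairwise compatibility: gcd(m_i, m_j) must divide a_i - a_j for every pair.
Merge one congruence at a time:
  Start: x ≡ 4 (mod 9).
  Combine with x ≡ 11 (mod 12): gcd(9, 12) = 3, and 11 - 4 = 7 is NOT divisible by 3.
    ⇒ system is inconsistent (no integer solution).

No solution (the system is inconsistent).


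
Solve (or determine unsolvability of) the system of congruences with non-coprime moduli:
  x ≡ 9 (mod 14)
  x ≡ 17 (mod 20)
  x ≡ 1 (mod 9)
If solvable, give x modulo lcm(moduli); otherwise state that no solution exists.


Moduli 14, 20, 9 are not pairwise coprime, so CRT works modulo lcm(m_i) when all pairwise compatibility conditions hold.
Pairwise compatibility: gcd(m_i, m_j) must divide a_i - a_j for every pair.
Merge one congruence at a time:
  Start: x ≡ 9 (mod 14).
  Combine with x ≡ 17 (mod 20): gcd(14, 20) = 2; 17 - 9 = 8, which IS divisible by 2, so compatible.
    Write x = 9 + 14·t and substitute into x ≡ 17 (mod 20): 14·t ≡ 17 − 9 = 8 (mod 20).
    Divide the congruence (and modulus) by g = 2: 7·t ≡ 4 (mod 10).
    The inverse of 7 mod 10 is 3 (since 7·3 = 21 = 2·10 + 1), so t ≡ 3·4 = 12 ≡ 2 (mod 10).
    Then x = 9 + 14·2 = 37, valid modulo lcm(14, 20) = 140: x ≡ 37 (mod 140).
  Combine with x ≡ 1 (mod 9): gcd(140, 9) = 1; 1 - 37 = -36, which IS divisible by 1, so compatible.
    Write x = 37 + 140·t and substitute into x ≡ 1 (mod 9): 140·t ≡ 1 − 37 = -36 (mod 9).
    Reduce coefficients mod 9: 5·t ≡ 0 (mod 9).
    The inverse of 5 mod 9 is 2 (since 5·2 = 10 = 1·9 + 1), so t ≡ 2·0 = 0 ≡ 0 (mod 9).
    Then x = 37 + 140·0 = 37, valid modulo lcm(140, 9) = 1260: x ≡ 37 (mod 1260).
Verify: 37 mod 14 = 9, 37 mod 20 = 17, 37 mod 9 = 1.

x ≡ 37 (mod 1260).


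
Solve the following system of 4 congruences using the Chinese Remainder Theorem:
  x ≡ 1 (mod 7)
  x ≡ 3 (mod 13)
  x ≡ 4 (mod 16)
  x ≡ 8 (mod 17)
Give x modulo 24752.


Product of moduli M = 7 · 13 · 16 · 17 = 24752.
Merge one congruence at a time:
  Start: x ≡ 1 (mod 7).
  Combine with x ≡ 3 (mod 13); new modulus lcm = 91.
    Write x = 1 + 7·t and substitute into x ≡ 3 (mod 13): 7·t ≡ 3 − 1 = 2 (mod 13).
    The inverse of 7 mod 13 is 2 (since 7·2 = 14 = 1·13 + 1), so t ≡ 2·2 = 4 ≡ 4 (mod 13).
    Then x = 1 + 7·4 = 29, valid modulo lcm(7, 13) = 91: x ≡ 29 (mod 91).
  Combine with x ≡ 4 (mod 16); new modulus lcm = 1456.
    Write x = 29 + 91·t and substitute into x ≡ 4 (mod 16): 91·t ≡ 4 − 29 = -25 (mod 16).
    Reduce coefficients mod 16: 11·t ≡ 7 (mod 16).
    The inverse of 11 mod 16 is 3 (since 11·3 = 33 = 2·16 + 1), so t ≡ 3·7 = 21 ≡ 5 (mod 16).
    Then x = 29 + 91·5 = 484, valid modulo lcm(91, 16) = 1456: x ≡ 484 (mod 1456).
  Combine with x ≡ 8 (mod 17); new modulus lcm = 24752.
    Write x = 484 + 1456·t and substitute into x ≡ 8 (mod 17): 1456·t ≡ 8 − 484 = -476 (mod 17).
    Reduce coefficients mod 17: 11·t ≡ 0 (mod 17).
    The inverse of 11 mod 17 is 14 (since 11·14 = 154 = 9·17 + 1), so t ≡ 14·0 = 0 ≡ 0 (mod 17).
    Then x = 484 + 1456·0 = 484, valid modulo lcm(1456, 17) = 24752: x ≡ 484 (mod 24752).
Verify against each original: 484 mod 7 = 1, 484 mod 13 = 3, 484 mod 16 = 4, 484 mod 17 = 8.

x ≡ 484 (mod 24752).


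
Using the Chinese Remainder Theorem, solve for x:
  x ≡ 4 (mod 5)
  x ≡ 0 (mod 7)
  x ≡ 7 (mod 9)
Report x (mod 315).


Moduli 5, 7, 9 are pairwise coprime; by CRT there is a unique solution modulo M = 5 · 7 · 9 = 315.
Solve pairwise, accumulating the modulus:
  Start with x ≡ 4 (mod 5).
  Combine with x ≡ 0 (mod 7): since gcd(5, 7) = 1, we get a unique residue mod 35.
    Write x = 4 + 5·t and substitute into x ≡ 0 (mod 7): 5·t ≡ 0 − 4 = -4 (mod 7).
    Reduce coefficients mod 7: 5·t ≡ 3 (mod 7).
    The inverse of 5 mod 7 is 3 (since 5·3 = 15 = 2·7 + 1), so t ≡ 3·3 = 9 ≡ 2 (mod 7).
    Then x = 4 + 5·2 = 14, valid modulo lcm(5, 7) = 35: x ≡ 14 (mod 35).
  Combine with x ≡ 7 (mod 9): since gcd(35, 9) = 1, we get a unique residue mod 315.
    Write x = 14 + 35·t and substitute into x ≡ 7 (mod 9): 35·t ≡ 7 − 14 = -7 (mod 9).
    Reduce coefficients mod 9: 8·t ≡ 2 (mod 9).
    The inverse of 8 mod 9 is 8 (since 8·8 = 64 = 7·9 + 1), so t ≡ 8·2 = 16 ≡ 7 (mod 9).
    Then x = 14 + 35·7 = 259, valid modulo lcm(35, 9) = 315: x ≡ 259 (mod 315).
Verify: 259 mod 5 = 4 ✓, 259 mod 7 = 0 ✓, 259 mod 9 = 7 ✓.

x ≡ 259 (mod 315).


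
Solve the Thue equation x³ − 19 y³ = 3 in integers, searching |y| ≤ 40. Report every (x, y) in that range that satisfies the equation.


The equation is x³ - 19y³ = 3. For fixed y, x³ = 19·y³ + 3, so a solution requires the RHS to be a perfect cube.
Strategy: iterate y from -40 to 40, compute RHS = 19·y³ + 3, and check whether it is a (positive or negative) perfect cube.
Check small values of y:
  y = 0: RHS = 3 is not a perfect cube.
  y = 1: RHS = 22 is not a perfect cube.
  y = -1: RHS = -16 is not a perfect cube.
  y = 2: RHS = 155 is not a perfect cube.
  y = -2: RHS = -149 is not a perfect cube.
  y = 3: RHS = 516 is not a perfect cube.
  y = -3: RHS = -510 is not a perfect cube.
Continuing the search up to |y| = 40 finds no solutions either.
No (x, y) in the scanned range satisfies the equation.

No integer solutions with |y| ≤ 40.


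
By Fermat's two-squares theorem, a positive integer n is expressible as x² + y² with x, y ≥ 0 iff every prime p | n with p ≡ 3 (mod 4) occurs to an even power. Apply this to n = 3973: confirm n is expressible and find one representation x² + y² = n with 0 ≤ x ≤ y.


Step 1: Factor n = 3973 = 29 · 137.
Step 2: Check the mod-4 condition on each prime factor: 29 ≡ 1 (mod 4), exponent 1; 137 ≡ 1 (mod 4), exponent 1.
All primes ≡ 3 (mod 4) appear to even exponent (or don't appear), so by the two-squares theorem n IS expressible as a sum of two squares.
Step 3: Build a representation. Here n = 29 · 137 is a product of primes ≡ 1 (mod 4). Each prime p ≡ 1 (mod 4) is itself a sum of two squares; find a² by testing p − a² for a perfect square:
  29: 29 − 1² = 28, 29 − 2² = 25 = 5² ⇒ 29 = 2² + 5².
  137: 137 − 1² = 136, 137 − 2² = 133, 137 − 3² = 128, 137 − 4² = 121 = 11² ⇒ 137 = 4² + 11².
  Combine using the Brahmagupta–Fibonacci identity (a² + b²)(c² + d²) = (ac − bd)² + (ad + bc)² = (ac + bd)² + (ad − bc)²:
  29 · 137 = 3973: from (2² + 5²)(4² + 11²), take (2·4 − 5·11, 2·11 + 5·4) = (8 − 55, 22 + 20) = (-47, 42); dropping signs (only squares matter) gives (47, 42); check 47² + 42² = 2209 + 1764 = 3973 ✓.
Step 4: Order so x ≤ y and verify: 42² + 47² = 1764 + 2209 = 3973 = n. ✓

n = 3973 = 42² + 47² (one valid representation with x ≤ y).


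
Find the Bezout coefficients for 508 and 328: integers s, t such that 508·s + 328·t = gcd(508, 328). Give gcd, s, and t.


Euclidean algorithm on (508, 328) — divide until remainder is 0:
  508 = 1 · 328 + 180
  328 = 1 · 180 + 148
  180 = 1 · 148 + 32
  148 = 4 · 32 + 20
  32 = 1 · 20 + 12
  20 = 1 · 12 + 8
  12 = 1 · 8 + 4
  8 = 2 · 4 + 0
gcd(508, 328) = 4.
Track Bezout coefficients alongside the remainders: start with r₀ = 508 = a·1 + b·0 (s = 1, t = 0) and r₁ = 328 = a·0 + b·1 (s = 0, t = 1); each new remainder r_{k+1} = r_{k-1} − q_k·r_k inherits s_{k+1} = s_{k-1} − q_k·s_k, t_{k+1} = t_{k-1} − q_k·t_k, so r_k = a·s_k + b·t_k at every step:
  q = 1: r = 180, s = 1 − 1·0 = 1, t = 0 − 1·1 = -1  (check: 508·1 + 328·(-1) = 180)
  q = 1: r = 148, s = 0 − 1·1 = -1, t = 1 − 1·(-1) = 2  (check: 508·(-1) + 328·2 = 148)
  q = 1: r = 32, s = 1 − 1·(-1) = 2, t = -1 − 1·2 = -3  (check: 508·2 + 328·(-3) = 32)
  q = 4: r = 20, s = -1 − 4·2 = -9, t = 2 − 4·(-3) = 14  (check: 508·(-9) + 328·14 = 20)
  q = 1: r = 12, s = 2 − 1·(-9) = 11, t = -3 − 1·14 = -17  (check: 508·11 + 328·(-17) = 12)
  q = 1: r = 8, s = -9 − 1·11 = -20, t = 14 − 1·(-17) = 31  (check: 508·(-20) + 328·31 = 8)
  q = 1: r = 4, s = 11 − 1·(-20) = 31, t = -17 − 1·31 = -48  (check: 508·31 + 328·(-48) = 4)
The row with r = 4 (the gcd) gives the Bezout coefficients s = 31, t = -48.
Result: 508 · (31) + 328 · (-48) = 4.

gcd(508, 328) = 4; s = 31, t = -48 (check: 508·31 + 328·(-48) = 4).


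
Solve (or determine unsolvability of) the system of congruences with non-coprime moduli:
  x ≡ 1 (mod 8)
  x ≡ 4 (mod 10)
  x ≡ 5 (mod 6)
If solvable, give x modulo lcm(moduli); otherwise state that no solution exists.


Moduli 8, 10, 6 are not pairwise coprime, so CRT works modulo lcm(m_i) when all pairwise compatibility conditions hold.
Pairwise compatibility: gcd(m_i, m_j) must divide a_i - a_j for every pair.
Merge one congruence at a time:
  Start: x ≡ 1 (mod 8).
  Combine with x ≡ 4 (mod 10): gcd(8, 10) = 2, and 4 - 1 = 3 is NOT divisible by 2.
    ⇒ system is inconsistent (no integer solution).

No solution (the system is inconsistent).


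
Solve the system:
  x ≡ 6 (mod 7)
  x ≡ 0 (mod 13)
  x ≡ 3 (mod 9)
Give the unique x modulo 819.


Moduli 7, 13, 9 are pairwise coprime; by CRT there is a unique solution modulo M = 7 · 13 · 9 = 819.
Solve pairwise, accumulating the modulus:
  Start with x ≡ 6 (mod 7).
  Combine with x ≡ 0 (mod 13): since gcd(7, 13) = 1, we get a unique residue mod 91.
    Write x = 6 + 7·t and substitute into x ≡ 0 (mod 13): 7·t ≡ 0 − 6 = -6 (mod 13).
    Reduce coefficients mod 13: 7·t ≡ 7 (mod 13).
    The inverse of 7 mod 13 is 2 (since 7·2 = 14 = 1·13 + 1), so t ≡ 2·7 = 14 ≡ 1 (mod 13).
    Then x = 6 + 7·1 = 13, valid modulo lcm(7, 13) = 91: x ≡ 13 (mod 91).
  Combine with x ≡ 3 (mod 9): since gcd(91, 9) = 1, we get a unique residue mod 819.
    Write x = 13 + 91·t and substitute into x ≡ 3 (mod 9): 91·t ≡ 3 − 13 = -10 (mod 9).
    Reduce coefficients mod 9: 1·t ≡ 8 (mod 9).
    So t ≡ 8 (mod 9).
    Then x = 13 + 91·8 = 741, valid modulo lcm(91, 9) = 819: x ≡ 741 (mod 819).
Verify: 741 mod 7 = 6 ✓, 741 mod 13 = 0 ✓, 741 mod 9 = 3 ✓.

x ≡ 741 (mod 819).


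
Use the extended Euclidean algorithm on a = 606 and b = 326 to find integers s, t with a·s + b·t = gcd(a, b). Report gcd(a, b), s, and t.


Euclidean algorithm on (606, 326) — divide until remainder is 0:
  606 = 1 · 326 + 280
  326 = 1 · 280 + 46
  280 = 6 · 46 + 4
  46 = 11 · 4 + 2
  4 = 2 · 2 + 0
gcd(606, 326) = 2.
Track Bezout coefficients alongside the remainders: start with r₀ = 606 = a·1 + b·0 (s = 1, t = 0) and r₁ = 326 = a·0 + b·1 (s = 0, t = 1); each new remainder r_{k+1} = r_{k-1} − q_k·r_k inherits s_{k+1} = s_{k-1} − q_k·s_k, t_{k+1} = t_{k-1} − q_k·t_k, so r_k = a·s_k + b·t_k at every step:
  q = 1: r = 280, s = 1 − 1·0 = 1, t = 0 − 1·1 = -1  (check: 606·1 + 326·(-1) = 280)
  q = 1: r = 46, s = 0 − 1·1 = -1, t = 1 − 1·(-1) = 2  (check: 606·(-1) + 326·2 = 46)
  q = 6: r = 4, s = 1 − 6·(-1) = 7, t = -1 − 6·2 = -13  (check: 606·7 + 326·(-13) = 4)
  q = 11: r = 2, s = -1 − 11·7 = -78, t = 2 − 11·(-13) = 145  (check: 606·(-78) + 326·145 = 2)
The row with r = 2 (the gcd) gives the Bezout coefficients s = -78, t = 145.
Result: 606 · (-78) + 326 · (145) = 2.

gcd(606, 326) = 2; s = -78, t = 145 (check: 606·(-78) + 326·145 = 2).


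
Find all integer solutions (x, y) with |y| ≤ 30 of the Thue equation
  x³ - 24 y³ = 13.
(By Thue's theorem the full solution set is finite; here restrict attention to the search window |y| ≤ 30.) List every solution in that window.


The equation is x³ - 24y³ = 13. For fixed y, x³ = 24·y³ + 13, so a solution requires the RHS to be a perfect cube.
Strategy: iterate y from -30 to 30, compute RHS = 24·y³ + 13, and check whether it is a (positive or negative) perfect cube.
Check small values of y:
  y = 0: RHS = 13 is not a perfect cube.
  y = 1: RHS = 37 is not a perfect cube.
  y = -1: RHS = -11 is not a perfect cube.
  y = 2: RHS = 205 is not a perfect cube.
  y = -2: RHS = -179 is not a perfect cube.
  y = 3: RHS = 661 is not a perfect cube.
  y = -3: RHS = -635 is not a perfect cube.
Continuing the search up to |y| = 30 finds no solutions either.
No (x, y) in the scanned range satisfies the equation.

No integer solutions with |y| ≤ 30.


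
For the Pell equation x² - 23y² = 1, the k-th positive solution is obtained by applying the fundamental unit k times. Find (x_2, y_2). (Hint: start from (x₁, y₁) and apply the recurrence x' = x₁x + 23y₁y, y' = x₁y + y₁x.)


Step 1: Find the fundamental solution (x₁, y₁) of x² - 23y² = 1.
  Expand √23 as a continued fraction. a₀ = ⌊√23⌋ = 4; iterate m_{k+1} = d_k·a_k − m_k, d_{k+1} = (23 − m_{k+1}²)/d_k, a_{k+1} = ⌊(a₀ + m_{k+1})/d_{k+1}⌋ (starting m₀ = 0, d₀ = 1), with convergents p_k = a_k·p_{k-1} + p_{k-2}, q_k = a_k·q_{k-1} + q_{k-2} (p₋₁ = 1, q₋₁ = 0):
  k = 0: a₀ = 4; p₀/q₀ = 4/1; p₀² − 23·q₀² = 16 − 23 = -7.
  k = 1: m = 4, d = 7, a = ⌊(4 + 4)/7⌋ = 1; p/q = (1·4 + 1)/(1·1 + 0) = 5/1; p² − 23·q² = 25 − 23 = 2.
  k = 2: m = 3, d = 2, a = ⌊(4 + 3)/2⌋ = 3; p/q = (3·5 + 4)/(3·1 + 1) = 19/4; p² − 23·q² = 361 − 368 = -7.
  k = 3: m = 3, d = 7, a = ⌊(4 + 3)/7⌋ = 1; p/q = (1·19 + 5)/(1·4 + 1) = 24/5; p² − 23·q² = 576 − 575 = 1.
  The first convergent with p² − 23·q² = 1 gives the fundamental solution (x₁, y₁) = (24, 5).
Step 2: Apply the recurrence (x_{n+1}, y_{n+1}) = (x₁x_n + 23y₁y_n, x₁y_n + y₁x_n) repeatedly.
  From (x_1, y_1) = (24, 5): x_2 = 24·24 + 23·5·5 = 1151; y_2 = 24·5 + 5·24 = 240.
Step 3: Verify x_2² - 23·y_2² = 1324801 - 1324800 = 1 (should be 1). ✓

(x_1, y_1) = (24, 5); (x_2, y_2) = (1151, 240).


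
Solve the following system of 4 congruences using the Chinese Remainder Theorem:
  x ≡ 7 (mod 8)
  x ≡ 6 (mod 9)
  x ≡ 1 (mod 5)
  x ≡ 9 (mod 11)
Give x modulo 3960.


Product of moduli M = 8 · 9 · 5 · 11 = 3960.
Merge one congruence at a time:
  Start: x ≡ 7 (mod 8).
  Combine with x ≡ 6 (mod 9); new modulus lcm = 72.
    Write x = 7 + 8·t and substitute into x ≡ 6 (mod 9): 8·t ≡ 6 − 7 = -1 (mod 9).
    Reduce coefficients mod 9: 8·t ≡ 8 (mod 9).
    The inverse of 8 mod 9 is 8 (since 8·8 = 64 = 7·9 + 1), so t ≡ 8·8 = 64 ≡ 1 (mod 9).
    Then x = 7 + 8·1 = 15, valid modulo lcm(8, 9) = 72: x ≡ 15 (mod 72).
  Combine with x ≡ 1 (mod 5); new modulus lcm = 360.
    Write x = 15 + 72·t and substitute into x ≡ 1 (mod 5): 72·t ≡ 1 − 15 = -14 (mod 5).
    Reduce coefficients mod 5: 2·t ≡ 1 (mod 5).
    The inverse of 2 mod 5 is 3 (since 2·3 = 6 = 1·5 + 1), so t ≡ 3·1 = 3 ≡ 3 (mod 5).
    Then x = 15 + 72·3 = 231, valid modulo lcm(72, 5) = 360: x ≡ 231 (mod 360).
  Combine with x ≡ 9 (mod 11); new modulus lcm = 3960.
    Write x = 231 + 360·t and substitute into x ≡ 9 (mod 11): 360·t ≡ 9 − 231 = -222 (mod 11).
    Reduce coefficients mod 11: 8·t ≡ 9 (mod 11).
    The inverse of 8 mod 11 is 7 (since 8·7 = 56 = 5·11 + 1), so t ≡ 7·9 = 63 ≡ 8 (mod 11).
    Then x = 231 + 360·8 = 3111, valid modulo lcm(360, 11) = 3960: x ≡ 3111 (mod 3960).
Verify against each original: 3111 mod 8 = 7, 3111 mod 9 = 6, 3111 mod 5 = 1, 3111 mod 11 = 9.

x ≡ 3111 (mod 3960).


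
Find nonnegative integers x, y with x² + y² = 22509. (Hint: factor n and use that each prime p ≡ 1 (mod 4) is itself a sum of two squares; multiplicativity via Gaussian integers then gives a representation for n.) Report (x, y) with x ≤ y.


Step 1: Factor n = 22509 = 3^2 · 41 · 61.
Step 2: Check the mod-4 condition on each prime factor: 3 ≡ 3 (mod 4), exponent 2 (must be even); 41 ≡ 1 (mod 4), exponent 1; 61 ≡ 1 (mod 4), exponent 1.
All primes ≡ 3 (mod 4) appear to even exponent (or don't appear), so by the two-squares theorem n IS expressible as a sum of two squares.
Step 3: Build a representation. Group n = k² · m with k = 3 and m = 41 · 61 = 2501 (a product of primes ≡ 1 (mod 4)); a representation of m scales to one of n via (k·x)² + (k·y)² = k²(x² + y²). Each prime p ≡ 1 (mod 4) is itself a sum of two squares; find a² by testing p − a² for a perfect square:
  41: 41 − 1² = 40, 41 − 2² = 37, 41 − 3² = 32, 41 − 4² = 25 = 5² ⇒ 41 = 4² + 5².
  61: 61 − 1² = 60, 61 − 2² = 57, 61 − 3² = 52, 61 − 4² = 45, 61 − 5² = 36 = 6² ⇒ 61 = 5² + 6².
  Combine using the Brahmagupta–Fibonacci identity (a² + b²)(c² + d²) = (ac − bd)² + (ad + bc)² = (ac + bd)² + (ad − bc)²:
  41 · 61 = 2501: from (4² + 5²)(5² + 6²), take (4·5 − 5·6, 4·6 + 5·5) = (20 − 30, 24 + 25) = (-10, 49); dropping signs (only squares matter) gives (10, 49); check 10² + 49² = 100 + 2401 = 2501 ✓.
  Scale by k = 3: (3·10, 3·49) = (30, 147).
Step 4: Order so x ≤ y and verify: 30² + 147² = 900 + 21609 = 22509 = n. ✓

n = 22509 = 30² + 147² (one valid representation with x ≤ y).


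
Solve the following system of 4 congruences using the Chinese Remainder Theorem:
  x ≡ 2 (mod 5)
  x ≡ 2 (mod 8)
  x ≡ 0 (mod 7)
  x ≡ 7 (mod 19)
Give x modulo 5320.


Product of moduli M = 5 · 8 · 7 · 19 = 5320.
Merge one congruence at a time:
  Start: x ≡ 2 (mod 5).
  Combine with x ≡ 2 (mod 8); new modulus lcm = 40.
    Write x = 2 + 5·t and substitute into x ≡ 2 (mod 8): 5·t ≡ 2 − 2 = 0 (mod 8).
    The inverse of 5 mod 8 is 5 (since 5·5 = 25 = 3·8 + 1), so t ≡ 5·0 = 0 ≡ 0 (mod 8).
    Then x = 2 + 5·0 = 2, valid modulo lcm(5, 8) = 40: x ≡ 2 (mod 40).
  Combine with x ≡ 0 (mod 7); new modulus lcm = 280.
    Write x = 2 + 40·t and substitute into x ≡ 0 (mod 7): 40·t ≡ 0 − 2 = -2 (mod 7).
    Reduce coefficients mod 7: 5·t ≡ 5 (mod 7).
    The inverse of 5 mod 7 is 3 (since 5·3 = 15 = 2·7 + 1), so t ≡ 3·5 = 15 ≡ 1 (mod 7).
    Then x = 2 + 40·1 = 42, valid modulo lcm(40, 7) = 280: x ≡ 42 (mod 280).
  Combine with x ≡ 7 (mod 19); new modulus lcm = 5320.
    Write x = 42 + 280·t and substitute into x ≡ 7 (mod 19): 280·t ≡ 7 − 42 = -35 (mod 19).
    Reduce coefficients mod 19: 14·t ≡ 3 (mod 19).
    The inverse of 14 mod 19 is 15 (since 14·15 = 210 = 11·19 + 1), so t ≡ 15·3 = 45 ≡ 7 (mod 19).
    Then x = 42 + 280·7 = 2002, valid modulo lcm(280, 19) = 5320: x ≡ 2002 (mod 5320).
Verify against each original: 2002 mod 5 = 2, 2002 mod 8 = 2, 2002 mod 7 = 0, 2002 mod 19 = 7.

x ≡ 2002 (mod 5320).


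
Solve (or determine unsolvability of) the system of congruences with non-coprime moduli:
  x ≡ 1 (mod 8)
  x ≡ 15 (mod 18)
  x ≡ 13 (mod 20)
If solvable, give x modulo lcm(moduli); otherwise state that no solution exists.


Moduli 8, 18, 20 are not pairwise coprime, so CRT works modulo lcm(m_i) when all pairwise compatibility conditions hold.
Pairwise compatibility: gcd(m_i, m_j) must divide a_i - a_j for every pair.
Merge one congruence at a time:
  Start: x ≡ 1 (mod 8).
  Combine with x ≡ 15 (mod 18): gcd(8, 18) = 2; 15 - 1 = 14, which IS divisible by 2, so compatible.
    Write x = 1 + 8·t and substitute into x ≡ 15 (mod 18): 8·t ≡ 15 − 1 = 14 (mod 18).
    Divide the congruence (and modulus) by g = 2: 4·t ≡ 7 (mod 9).
    The inverse of 4 mod 9 is 7 (since 4·7 = 28 = 3·9 + 1), so t ≡ 7·7 = 49 ≡ 4 (mod 9).
    Then x = 1 + 8·4 = 33, valid modulo lcm(8, 18) = 72: x ≡ 33 (mod 72).
  Combine with x ≡ 13 (mod 20): gcd(72, 20) = 4; 13 - 33 = -20, which IS divisible by 4, so compatible.
    Write x = 33 + 72·t and substitute into x ≡ 13 (mod 20): 72·t ≡ 13 − 33 = -20 (mod 20).
    Divide the congruence (and modulus) by g = 4: 18·t ≡ -5 (mod 5).
    Reduce coefficients mod 5: 3·t ≡ 0 (mod 5).
    The inverse of 3 mod 5 is 2 (since 3·2 = 6 = 1·5 + 1), so t ≡ 2·0 = 0 ≡ 0 (mod 5).
    Then x = 33 + 72·0 = 33, valid modulo lcm(72, 20) = 360: x ≡ 33 (mod 360).
Verify: 33 mod 8 = 1, 33 mod 18 = 15, 33 mod 20 = 13.

x ≡ 33 (mod 360).


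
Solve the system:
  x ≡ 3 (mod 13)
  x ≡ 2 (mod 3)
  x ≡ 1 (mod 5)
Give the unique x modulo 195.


Moduli 13, 3, 5 are pairwise coprime; by CRT there is a unique solution modulo M = 13 · 3 · 5 = 195.
Solve pairwise, accumulating the modulus:
  Start with x ≡ 3 (mod 13).
  Combine with x ≡ 2 (mod 3): since gcd(13, 3) = 1, we get a unique residue mod 39.
    Write x = 3 + 13·t and substitute into x ≡ 2 (mod 3): 13·t ≡ 2 − 3 = -1 (mod 3).
    Reduce coefficients mod 3: 1·t ≡ 2 (mod 3).
    So t ≡ 2 (mod 3).
    Then x = 3 + 13·2 = 29, valid modulo lcm(13, 3) = 39: x ≡ 29 (mod 39).
  Combine with x ≡ 1 (mod 5): since gcd(39, 5) = 1, we get a unique residue mod 195.
    Write x = 29 + 39·t and substitute into x ≡ 1 (mod 5): 39·t ≡ 1 − 29 = -28 (mod 5).
    Reduce coefficients mod 5: 4·t ≡ 2 (mod 5).
    The inverse of 4 mod 5 is 4 (since 4·4 = 16 = 3·5 + 1), so t ≡ 4·2 = 8 ≡ 3 (mod 5).
    Then x = 29 + 39·3 = 146, valid modulo lcm(39, 5) = 195: x ≡ 146 (mod 195).
Verify: 146 mod 13 = 3 ✓, 146 mod 3 = 2 ✓, 146 mod 5 = 1 ✓.

x ≡ 146 (mod 195).


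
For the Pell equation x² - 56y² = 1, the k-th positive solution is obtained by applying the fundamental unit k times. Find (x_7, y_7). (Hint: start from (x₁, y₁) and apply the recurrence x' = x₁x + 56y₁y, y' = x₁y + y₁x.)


Step 1: Find the fundamental solution (x₁, y₁) of x² - 56y² = 1.
  Expand √56 as a continued fraction. a₀ = ⌊√56⌋ = 7; iterate m_{k+1} = d_k·a_k − m_k, d_{k+1} = (56 − m_{k+1}²)/d_k, a_{k+1} = ⌊(a₀ + m_{k+1})/d_{k+1}⌋ (starting m₀ = 0, d₀ = 1), with convergents p_k = a_k·p_{k-1} + p_{k-2}, q_k = a_k·q_{k-1} + q_{k-2} (p₋₁ = 1, q₋₁ = 0):
  k = 0: a₀ = 7; p₀/q₀ = 7/1; p₀² − 56·q₀² = 49 − 56 = -7.
  k = 1: m = 7, d = 7, a = ⌊(7 + 7)/7⌋ = 2; p/q = (2·7 + 1)/(2·1 + 0) = 15/2; p² − 56·q² = 225 − 224 = 1.
  The first convergent with p² − 56·q² = 1 gives the fundamental solution (x₁, y₁) = (15, 2).
Step 2: Apply the recurrence (x_{n+1}, y_{n+1}) = (x₁x_n + 56y₁y_n, x₁y_n + y₁x_n) repeatedly.
  From (x_1, y_1) = (15, 2): x_2 = 15·15 + 56·2·2 = 449; y_2 = 15·2 + 2·15 = 60.
  From (x_2, y_2) = (449, 60): x_3 = 15·449 + 56·2·60 = 13455; y_3 = 15·60 + 2·449 = 1798.
  From (x_3, y_3) = (13455, 1798): x_4 = 15·13455 + 56·2·1798 = 403201; y_4 = 15·1798 + 2·13455 = 53880.
  From (x_4, y_4) = (403201, 53880): x_5 = 15·403201 + 56·2·53880 = 12082575; y_5 = 15·53880 + 2·403201 = 1614602.
  From (x_5, y_5) = (12082575, 1614602): x_6 = 15·12082575 + 56·2·1614602 = 362074049; y_6 = 15·1614602 + 2·12082575 = 48384180.
  From (x_6, y_6) = (362074049, 48384180): x_7 = 15·362074049 + 56·2·48384180 = 10850138895; y_7 = 15·48384180 + 2·362074049 = 1449910798.
Step 3: Verify x_7² - 56·y_7² = 117725514040791821025 - 117725514040791821024 = 1 (should be 1). ✓

(x_1, y_1) = (15, 2); (x_7, y_7) = (10850138895, 1449910798).


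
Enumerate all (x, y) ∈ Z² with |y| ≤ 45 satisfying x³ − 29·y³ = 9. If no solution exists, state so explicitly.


The equation is x³ - 29y³ = 9. For fixed y, x³ = 29·y³ + 9, so a solution requires the RHS to be a perfect cube.
Strategy: iterate y from -45 to 45, compute RHS = 29·y³ + 9, and check whether it is a (positive or negative) perfect cube.
Check small values of y:
  y = 0: RHS = 9 is not a perfect cube.
  y = 1: RHS = 38 is not a perfect cube.
  y = -1: RHS = -20 is not a perfect cube.
  y = 2: RHS = 241 is not a perfect cube.
  y = -2: RHS = -223 is not a perfect cube.
  y = 3: RHS = 792 is not a perfect cube.
  y = -3: RHS = -774 is not a perfect cube.
Continuing the search up to |y| = 45 finds no solutions either.
No (x, y) in the scanned range satisfies the equation.

No integer solutions with |y| ≤ 45.


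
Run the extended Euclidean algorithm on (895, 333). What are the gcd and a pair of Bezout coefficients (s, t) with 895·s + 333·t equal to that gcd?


Euclidean algorithm on (895, 333) — divide until remainder is 0:
  895 = 2 · 333 + 229
  333 = 1 · 229 + 104
  229 = 2 · 104 + 21
  104 = 4 · 21 + 20
  21 = 1 · 20 + 1
  20 = 20 · 1 + 0
gcd(895, 333) = 1.
Track Bezout coefficients alongside the remainders: start with r₀ = 895 = a·1 + b·0 (s = 1, t = 0) and r₁ = 333 = a·0 + b·1 (s = 0, t = 1); each new remainder r_{k+1} = r_{k-1} − q_k·r_k inherits s_{k+1} = s_{k-1} − q_k·s_k, t_{k+1} = t_{k-1} − q_k·t_k, so r_k = a·s_k + b·t_k at every step:
  q = 2: r = 229, s = 1 − 2·0 = 1, t = 0 − 2·1 = -2  (check: 895·1 + 333·(-2) = 229)
  q = 1: r = 104, s = 0 − 1·1 = -1, t = 1 − 1·(-2) = 3  (check: 895·(-1) + 333·3 = 104)
  q = 2: r = 21, s = 1 − 2·(-1) = 3, t = -2 − 2·3 = -8  (check: 895·3 + 333·(-8) = 21)
  q = 4: r = 20, s = -1 − 4·3 = -13, t = 3 − 4·(-8) = 35  (check: 895·(-13) + 333·35 = 20)
  q = 1: r = 1, s = 3 − 1·(-13) = 16, t = -8 − 1·35 = -43  (check: 895·16 + 333·(-43) = 1)
The row with r = 1 (the gcd) gives the Bezout coefficients s = 16, t = -43.
Result: 895 · (16) + 333 · (-43) = 1.

gcd(895, 333) = 1; s = 16, t = -43 (check: 895·16 + 333·(-43) = 1).


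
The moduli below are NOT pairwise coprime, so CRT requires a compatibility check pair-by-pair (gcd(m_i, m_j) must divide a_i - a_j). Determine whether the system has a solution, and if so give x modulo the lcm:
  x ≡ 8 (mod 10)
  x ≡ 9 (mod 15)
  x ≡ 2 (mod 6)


Moduli 10, 15, 6 are not pairwise coprime, so CRT works modulo lcm(m_i) when all pairwise compatibility conditions hold.
Pairwise compatibility: gcd(m_i, m_j) must divide a_i - a_j for every pair.
Merge one congruence at a time:
  Start: x ≡ 8 (mod 10).
  Combine with x ≡ 9 (mod 15): gcd(10, 15) = 5, and 9 - 8 = 1 is NOT divisible by 5.
    ⇒ system is inconsistent (no integer solution).

No solution (the system is inconsistent).


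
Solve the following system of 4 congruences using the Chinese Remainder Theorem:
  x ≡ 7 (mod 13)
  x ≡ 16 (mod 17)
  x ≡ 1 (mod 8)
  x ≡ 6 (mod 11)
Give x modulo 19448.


Product of moduli M = 13 · 17 · 8 · 11 = 19448.
Merge one congruence at a time:
  Start: x ≡ 7 (mod 13).
  Combine with x ≡ 16 (mod 17); new modulus lcm = 221.
    Write x = 7 + 13·t and substitute into x ≡ 16 (mod 17): 13·t ≡ 16 − 7 = 9 (mod 17).
    The inverse of 13 mod 17 is 4 (since 13·4 = 52 = 3·17 + 1), so t ≡ 4·9 = 36 ≡ 2 (mod 17).
    Then x = 7 + 13·2 = 33, valid modulo lcm(13, 17) = 221: x ≡ 33 (mod 221).
  Combine with x ≡ 1 (mod 8); new modulus lcm = 1768.
    Write x = 33 + 221·t and substitute into x ≡ 1 (mod 8): 221·t ≡ 1 − 33 = -32 (mod 8).
    Reduce coefficients mod 8: 5·t ≡ 0 (mod 8).
    The inverse of 5 mod 8 is 5 (since 5·5 = 25 = 3·8 + 1), so t ≡ 5·0 = 0 ≡ 0 (mod 8).
    Then x = 33 + 221·0 = 33, valid modulo lcm(221, 8) = 1768: x ≡ 33 (mod 1768).
  Combine with x ≡ 6 (mod 11); new modulus lcm = 19448.
    Write x = 33 + 1768·t and substitute into x ≡ 6 (mod 11): 1768·t ≡ 6 − 33 = -27 (mod 11).
    Reduce coefficients mod 11: 8·t ≡ 6 (mod 11).
    The inverse of 8 mod 11 is 7 (since 8·7 = 56 = 5·11 + 1), so t ≡ 7·6 = 42 ≡ 9 (mod 11).
    Then x = 33 + 1768·9 = 15945, valid modulo lcm(1768, 11) = 19448: x ≡ 15945 (mod 19448).
Verify against each original: 15945 mod 13 = 7, 15945 mod 17 = 16, 15945 mod 8 = 1, 15945 mod 11 = 6.

x ≡ 15945 (mod 19448).


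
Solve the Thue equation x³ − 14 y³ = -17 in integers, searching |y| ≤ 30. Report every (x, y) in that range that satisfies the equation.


The equation is x³ - 14y³ = -17. For fixed y, x³ = 14·y³ − 17, so a solution requires the RHS to be a perfect cube.
Strategy: iterate y from -30 to 30, compute RHS = 14·y³ − 17, and check whether it is a (positive or negative) perfect cube.
Check small values of y:
  y = 0: RHS = -17 is not a perfect cube.
  y = 1: RHS = -3 is not a perfect cube.
  y = -1: RHS = -31 is not a perfect cube.
  y = 2: RHS = 95 is not a perfect cube.
  y = -2: RHS = -129 is not a perfect cube.
  y = 3: RHS = 361 is not a perfect cube.
  y = -3: RHS = -395 is not a perfect cube.
Continuing the search up to |y| = 30 finds no solutions either.
No (x, y) in the scanned range satisfies the equation.

No integer solutions with |y| ≤ 30.


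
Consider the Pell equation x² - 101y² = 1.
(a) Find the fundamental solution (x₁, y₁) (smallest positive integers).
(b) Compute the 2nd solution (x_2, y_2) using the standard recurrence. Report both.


Step 1: Find the fundamental solution (x₁, y₁) of x² - 101y² = 1.
  Expand √101 as a continued fraction. a₀ = ⌊√101⌋ = 10; iterate m_{k+1} = d_k·a_k − m_k, d_{k+1} = (101 − m_{k+1}²)/d_k, a_{k+1} = ⌊(a₀ + m_{k+1})/d_{k+1}⌋ (starting m₀ = 0, d₀ = 1), with convergents p_k = a_k·p_{k-1} + p_{k-2}, q_k = a_k·q_{k-1} + q_{k-2} (p₋₁ = 1, q₋₁ = 0):
  k = 0: a₀ = 10; p₀/q₀ = 10/1; p₀² − 101·q₀² = 100 − 101 = -1.
  k = 1: m = 10, d = 1, a = ⌊(10 + 10)/1⌋ = 20; p/q = (20·10 + 1)/(20·1 + 0) = 201/20; p² − 101·q² = 40401 − 40400 = 1.
  The first convergent with p² − 101·q² = 1 gives the fundamental solution (x₁, y₁) = (201, 20).
Step 2: Apply the recurrence (x_{n+1}, y_{n+1}) = (x₁x_n + 101y₁y_n, x₁y_n + y₁x_n) repeatedly.
  From (x_1, y_1) = (201, 20): x_2 = 201·201 + 101·20·20 = 80801; y_2 = 201·20 + 20·201 = 8040.
Step 3: Verify x_2² - 101·y_2² = 6528801601 - 6528801600 = 1 (should be 1). ✓

(x_1, y_1) = (201, 20); (x_2, y_2) = (80801, 8040).


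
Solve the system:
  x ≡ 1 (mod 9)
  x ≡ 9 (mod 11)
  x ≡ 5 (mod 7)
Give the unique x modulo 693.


Moduli 9, 11, 7 are pairwise coprime; by CRT there is a unique solution modulo M = 9 · 11 · 7 = 693.
Solve pairwise, accumulating the modulus:
  Start with x ≡ 1 (mod 9).
  Combine with x ≡ 9 (mod 11): since gcd(9, 11) = 1, we get a unique residue mod 99.
    Write x = 1 + 9·t and substitute into x ≡ 9 (mod 11): 9·t ≡ 9 − 1 = 8 (mod 11).
    The inverse of 9 mod 11 is 5 (since 9·5 = 45 = 4·11 + 1), so t ≡ 5·8 = 40 ≡ 7 (mod 11).
    Then x = 1 + 9·7 = 64, valid modulo lcm(9, 11) = 99: x ≡ 64 (mod 99).
  Combine with x ≡ 5 (mod 7): since gcd(99, 7) = 1, we get a unique residue mod 693.
    Write x = 64 + 99·t and substitute into x ≡ 5 (mod 7): 99·t ≡ 5 − 64 = -59 (mod 7).
    Reduce coefficients mod 7: 1·t ≡ 4 (mod 7).
    So t ≡ 4 (mod 7).
    Then x = 64 + 99·4 = 460, valid modulo lcm(99, 7) = 693: x ≡ 460 (mod 693).
Verify: 460 mod 9 = 1 ✓, 460 mod 11 = 9 ✓, 460 mod 7 = 5 ✓.

x ≡ 460 (mod 693).


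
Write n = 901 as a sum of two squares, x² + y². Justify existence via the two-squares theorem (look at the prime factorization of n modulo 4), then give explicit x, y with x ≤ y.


Step 1: Factor n = 901 = 17 · 53.
Step 2: Check the mod-4 condition on each prime factor: 17 ≡ 1 (mod 4), exponent 1; 53 ≡ 1 (mod 4), exponent 1.
All primes ≡ 3 (mod 4) appear to even exponent (or don't appear), so by the two-squares theorem n IS expressible as a sum of two squares.
Step 3: Build a representation. Here n = 17 · 53 is a product of primes ≡ 1 (mod 4). Each prime p ≡ 1 (mod 4) is itself a sum of two squares; find a² by testing p − a² for a perfect square:
  17: 17 − 1² = 16 = 4² ⇒ 17 = 1² + 4².
  53: 53 − 1² = 52, 53 − 2² = 49 = 7² ⇒ 53 = 2² + 7².
  Combine using the Brahmagupta–Fibonacci identity (a² + b²)(c² + d²) = (ac − bd)² + (ad + bc)² = (ac + bd)² + (ad − bc)²:
  17 · 53 = 901: from (1² + 4²)(2² + 7²), take (1·2 − 4·7, 1·7 + 4·2) = (2 − 28, 7 + 8) = (-26, 15); dropping signs (only squares matter) gives (26, 15); check 26² + 15² = 676 + 225 = 901 ✓.
Step 4: Order so x ≤ y and verify: 15² + 26² = 225 + 676 = 901 = n. ✓

n = 901 = 15² + 26² (one valid representation with x ≤ y).
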